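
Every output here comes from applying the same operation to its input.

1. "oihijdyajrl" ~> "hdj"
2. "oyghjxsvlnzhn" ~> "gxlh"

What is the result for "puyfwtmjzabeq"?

The transformation: keep one character in every 3, starting at position 3 (positions 3rd, 6th, 9th, ...).
For "puyfwtmjzabeq" the result is "ytze".

ytze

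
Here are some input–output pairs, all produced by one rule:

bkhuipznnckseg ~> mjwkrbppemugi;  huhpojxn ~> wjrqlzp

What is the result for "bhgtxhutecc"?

The rule is to shift every letter 2 places forward in the alphabet (wrapping around), then delete the first character.
For "bhgtxhutecc" the result is "jivzjwvgee".

jivzjwvgee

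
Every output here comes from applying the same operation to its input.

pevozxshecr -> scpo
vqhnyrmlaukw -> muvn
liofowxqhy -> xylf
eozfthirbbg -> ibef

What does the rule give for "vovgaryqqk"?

ykvg

Rule — keep one character in every 3, starting at position 1 (positions 1st, 4th, 7th, ...), then move the last 2 characters to the front (rotate right by 2).
Starting from "vovgaryqqk": after the first operation, "vgyk"; after the second, "ykvg".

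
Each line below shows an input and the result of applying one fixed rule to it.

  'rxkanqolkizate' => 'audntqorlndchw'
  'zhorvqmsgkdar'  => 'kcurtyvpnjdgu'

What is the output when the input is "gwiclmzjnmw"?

The rule is to swap each adjacent pair of characters (1↔2, 3↔4, ...), then shift every letter 3 places forward in the alphabet (wrapping around).
Working it through for "gwiclmzjnmw": intermediate "wgcimljzmnw", final "zjflpomcpqz".
(Check on "zhorvqmsgkdar": → "hzroqvsmkgadr" → "kcurtyvpnjdgu" ✓)

zjflpomcpqz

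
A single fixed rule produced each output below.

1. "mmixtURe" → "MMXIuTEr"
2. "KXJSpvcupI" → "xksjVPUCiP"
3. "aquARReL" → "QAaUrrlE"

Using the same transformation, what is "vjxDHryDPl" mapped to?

JVdXRhdYLp

Looking at the pairs, the operation is to flip the case of every letter, then swap each adjacent pair of characters (1↔2, 3↔4, ...).
On "vjxDHryDPl": the first step gives "VJXdhRYdpL", and the second then gives "JVdXRhdYLp".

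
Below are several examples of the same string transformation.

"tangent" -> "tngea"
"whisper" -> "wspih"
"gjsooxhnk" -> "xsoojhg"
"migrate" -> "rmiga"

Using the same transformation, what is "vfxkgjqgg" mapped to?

xvqkjgf

Rule — delete the last 2 characters, then sort the characters into reverse alphabetical order.
Applying that to "vfxkgjqgg" gives "xvqkjgf".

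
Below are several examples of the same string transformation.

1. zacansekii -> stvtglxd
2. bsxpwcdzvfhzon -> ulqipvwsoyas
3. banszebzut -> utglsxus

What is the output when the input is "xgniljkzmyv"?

qzgbecdsf

The rule is to delete the last 2 characters, then shift every letter 7 places backward in the alphabet (wrapping around).
"xgniljkzmyv" → "xgniljkzm" → "qzgbecdsf".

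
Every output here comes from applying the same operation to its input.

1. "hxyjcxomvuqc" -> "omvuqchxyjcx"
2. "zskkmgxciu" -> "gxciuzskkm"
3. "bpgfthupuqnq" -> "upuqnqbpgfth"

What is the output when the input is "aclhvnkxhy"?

nkxhyaclhv

Looking at the pairs, the operation is to swap the front and back halves of the string.
For "aclhvnkxhy" the result is "nkxhyaclhv".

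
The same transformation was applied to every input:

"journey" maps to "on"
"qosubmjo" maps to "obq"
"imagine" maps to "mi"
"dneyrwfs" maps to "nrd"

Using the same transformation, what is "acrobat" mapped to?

Rule — swap the first and last characters, then keep one character in every 3, starting at position 2 (positions 2nd, 5th, 8th, ...).
Starting from "acrobat": after the first operation, "tcrobaa"; after the second, "cb".
(Check on "imagine": → "emagini" → "mi" ✓)

cb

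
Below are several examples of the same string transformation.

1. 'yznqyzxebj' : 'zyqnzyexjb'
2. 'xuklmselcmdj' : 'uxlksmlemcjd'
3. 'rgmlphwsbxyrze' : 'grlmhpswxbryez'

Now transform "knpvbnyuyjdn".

The pattern: swap each adjacent pair of characters (1↔2, 3↔4, ...).
For "knpvbnyuyjdn" the result is "nkvpnbuyjynd".

nkvpnbuyjynd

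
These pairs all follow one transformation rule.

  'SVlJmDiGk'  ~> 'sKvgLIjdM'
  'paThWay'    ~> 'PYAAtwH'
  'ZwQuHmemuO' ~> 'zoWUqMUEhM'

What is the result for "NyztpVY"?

Each output is the input with this applied: take characters alternately from the front and the back (1st, last, 2nd, 2nd-last, ...), then flip the case of every letter.
On "NyztpVY" that produces "nyYvZPT".

nyYvZPT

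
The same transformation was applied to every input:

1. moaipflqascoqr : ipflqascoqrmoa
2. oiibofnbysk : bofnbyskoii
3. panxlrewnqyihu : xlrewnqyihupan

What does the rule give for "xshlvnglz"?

lvnglzxsh

Each output is the input with this applied: move the first 3 characters to the end (rotate left by 3).
So "xshlvnglz" becomes "lvnglzxsh".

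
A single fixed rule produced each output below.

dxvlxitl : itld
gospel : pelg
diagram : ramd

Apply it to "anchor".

In each case the input is transformed by: move the first character to the end, then keep only the last 4 characters.
"anchor" → "hora".

hora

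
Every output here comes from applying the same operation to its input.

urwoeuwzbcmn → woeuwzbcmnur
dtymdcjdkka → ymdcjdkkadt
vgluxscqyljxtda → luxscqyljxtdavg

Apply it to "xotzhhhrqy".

tzhhhrqyxo

What's happening: move the first 2 characters to the end (rotate left by 2).
"xotzhhhrqy" → "tzhhhrqyxo".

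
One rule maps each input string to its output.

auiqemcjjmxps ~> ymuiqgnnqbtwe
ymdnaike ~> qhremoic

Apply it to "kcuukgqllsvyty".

gyyokuppwzcxco

Each output is the input with this applied: move the first character to the end, then shift every letter 4 places forward in the alphabet (wrapping around).
For "kcuukgqllsvyty", step one produces "cuukgqllsvytyk"; step two turns that into "gyyokuppwzcxco".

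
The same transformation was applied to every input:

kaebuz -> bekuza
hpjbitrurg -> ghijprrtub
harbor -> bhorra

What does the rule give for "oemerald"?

Looking at the pairs, the operation is to sort the characters into alphabetical order, then move the first character to the end.
Working it through for "oemerald": intermediate "adeelmor", final "deelmora".

deelmora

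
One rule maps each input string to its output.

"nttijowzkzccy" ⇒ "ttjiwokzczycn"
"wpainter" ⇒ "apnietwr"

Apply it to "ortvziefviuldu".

trzveivfuidlou

Looking at the pairs, the operation is to move the first character to the end, then swap each adjacent pair of characters (1↔2, 3↔4, ...).
On "ortvziefviuldu": the first step gives "rtvziefviulduo", and the second then gives "trzveivfuidlou".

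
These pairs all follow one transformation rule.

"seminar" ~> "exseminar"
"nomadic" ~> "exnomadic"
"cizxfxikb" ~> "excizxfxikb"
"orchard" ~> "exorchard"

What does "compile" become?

The pattern: prepend "ex".
On "compile" that produces "excompile".

excompile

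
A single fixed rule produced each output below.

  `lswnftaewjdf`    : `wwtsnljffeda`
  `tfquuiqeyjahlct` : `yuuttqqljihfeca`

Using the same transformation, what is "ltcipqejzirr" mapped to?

The transformation: sort the characters into reverse alphabetical order.
Applying that to "ltcipqejzirr" gives "ztrrqpljiiec".

ztrrqpljiiec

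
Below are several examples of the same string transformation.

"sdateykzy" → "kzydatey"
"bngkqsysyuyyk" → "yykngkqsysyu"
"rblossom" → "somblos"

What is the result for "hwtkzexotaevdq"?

In each case the input is transformed by: delete the first character, then move the last 3 characters to the front (rotate right by 3).
For "hwtkzexotaevdq", step one produces "wtkzexotaevdq"; step two turns that into "vdqwtkzexotae".

vdqwtkzexotae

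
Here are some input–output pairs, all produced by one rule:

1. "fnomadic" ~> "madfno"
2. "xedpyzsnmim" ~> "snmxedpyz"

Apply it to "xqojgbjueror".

uerxqojgbj

The rule is to delete the last 2 characters, then move the last 3 characters to the front (rotate right by 3).
For "xqojgbjueror", step one produces "xqojgbjuer"; step two turns that into "uerxqojgbj".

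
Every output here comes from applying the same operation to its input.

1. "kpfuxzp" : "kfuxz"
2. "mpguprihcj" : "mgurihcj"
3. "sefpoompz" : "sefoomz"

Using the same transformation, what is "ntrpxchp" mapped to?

The transformation: remove every "p".
Applying that to "ntrpxchp" gives "ntrxch".

ntrxch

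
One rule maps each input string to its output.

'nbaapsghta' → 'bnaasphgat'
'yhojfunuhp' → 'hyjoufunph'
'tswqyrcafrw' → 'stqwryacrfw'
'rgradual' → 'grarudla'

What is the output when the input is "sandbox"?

Looking at the pairs, the operation is to swap each adjacent pair of characters (1↔2, 3↔4, ...).
For "sandbox" the result is "asdnobx".

asdnobx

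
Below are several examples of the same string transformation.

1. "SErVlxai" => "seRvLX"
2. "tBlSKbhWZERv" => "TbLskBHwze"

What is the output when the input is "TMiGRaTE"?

The pattern: delete the last 2 characters, then flip the case of every letter.
Applying both steps to "TMiGRaTE": "TMiGRa", then "tmIgrA".

tmIgrA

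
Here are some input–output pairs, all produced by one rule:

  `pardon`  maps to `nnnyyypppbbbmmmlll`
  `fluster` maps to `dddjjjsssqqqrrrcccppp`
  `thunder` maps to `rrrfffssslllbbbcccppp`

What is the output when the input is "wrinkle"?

Looking at the pairs, the operation is to repeat every character 3 times, then shift every letter 2 places backward in the alphabet (wrapping around).
For "wrinkle", step one produces "wwwrrriiinnnkkkllleee"; step two turns that into "uuupppgggllliiijjjccc".
(Check on "fluster": → "fffllluuusssttteeerrr" → "dddjjjsssqqqrrrcccppp" ✓)

uuupppgggllliiijjjccc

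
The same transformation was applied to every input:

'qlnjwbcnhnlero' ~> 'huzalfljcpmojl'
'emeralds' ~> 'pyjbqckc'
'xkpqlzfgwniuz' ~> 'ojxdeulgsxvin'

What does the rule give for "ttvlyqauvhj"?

jwoystfhrrt

Looking at the pairs, the operation is to shift every letter 2 places backward in the alphabet (wrapping around), then move the first 3 characters to the end (rotate left by 3).
So "ttvlyqauvhj" becomes "jwoystfhrrt".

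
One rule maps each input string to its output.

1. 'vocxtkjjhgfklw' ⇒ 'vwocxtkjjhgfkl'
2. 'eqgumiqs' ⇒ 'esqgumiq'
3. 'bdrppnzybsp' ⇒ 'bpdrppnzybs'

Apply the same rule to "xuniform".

The pattern: swap the first and last characters, then move the last character to the front.
For "xuniform", step one produces "muniforx"; step two turns that into "xmunifor".

xmunifor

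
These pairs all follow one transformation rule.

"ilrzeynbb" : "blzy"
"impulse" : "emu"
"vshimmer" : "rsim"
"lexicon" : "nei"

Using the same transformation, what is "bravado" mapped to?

orv

The rule is to move the last 2 characters to the front (rotate right by 2), then keep every other character starting from the second (positions 2nd, 4th, 6th, ...).
Starting from "bravado": after the first operation, "dobrava"; after the second, "orv".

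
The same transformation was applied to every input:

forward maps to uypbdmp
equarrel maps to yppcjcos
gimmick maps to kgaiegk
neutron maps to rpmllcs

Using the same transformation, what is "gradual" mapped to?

The rule is to shift every letter 2 places backward in the alphabet (wrapping around), then move the first 3 characters to the end (rotate left by 3).
On "gradual": the first step gives "epybsyj", and the second then gives "bsyjepy".

bsyjepy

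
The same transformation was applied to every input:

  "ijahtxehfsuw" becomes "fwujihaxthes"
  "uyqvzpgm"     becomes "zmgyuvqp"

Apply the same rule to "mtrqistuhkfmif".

What's happening: swap each adjacent pair of characters (1↔2, 3↔4, ...), then move the last 3 characters to the front (rotate right by 3).
For "mtrqistuhkfmif", step one produces "tmqrsiutkhmffi"; step two turns that into "ffitmqrsiutkhm".
(Check on "uyqvzpgm": → "yuvqpzmg" → "zmgyuvqp" ✓)

ffitmqrsiutkhm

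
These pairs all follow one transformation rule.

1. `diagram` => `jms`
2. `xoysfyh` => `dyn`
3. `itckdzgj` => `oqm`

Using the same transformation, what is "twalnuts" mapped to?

zrz

What's happening: keep one character in every 3, starting at position 1 (positions 1st, 4th, 7th, ...), then shift every letter 6 places forward in the alphabet (wrapping around).
On "twalnuts": the first step gives "tlt", and the second then gives "zrz".
(Check on "diagram": → "dgm" → "jms" ✓)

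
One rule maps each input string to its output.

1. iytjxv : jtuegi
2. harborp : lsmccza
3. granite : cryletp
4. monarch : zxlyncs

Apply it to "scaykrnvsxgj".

Looking at the pairs, the operation is to swap each adjacent pair of characters (1↔2, 3↔4, ...), then shift every letter 11 places forward in the alphabet (wrapping around).
Working it through for "scaykrnvsxgj": intermediate "csyarkvnxsjg", final "ndjlcvgyidur".

ndjlcvgyidur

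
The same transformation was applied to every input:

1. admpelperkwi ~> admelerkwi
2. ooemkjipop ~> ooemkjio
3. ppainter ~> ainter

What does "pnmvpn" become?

nmvn

The pattern: remove every "p".
On "pnmvpn" that produces "nmvn".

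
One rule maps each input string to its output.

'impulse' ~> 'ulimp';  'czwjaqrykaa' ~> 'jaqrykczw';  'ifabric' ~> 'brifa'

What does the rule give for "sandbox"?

dbsan

What's happening: delete the last 2 characters, then move the first 3 characters to the end (rotate left by 3).
Starting from "sandbox": after the first operation, "sandb"; after the second, "dbsan".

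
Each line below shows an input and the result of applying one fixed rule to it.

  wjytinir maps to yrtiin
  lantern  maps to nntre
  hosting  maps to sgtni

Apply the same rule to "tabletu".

bulte

Each output is the input with this applied: delete the first 2 characters, then take characters alternately from the front and the back (1st, last, 2nd, 2nd-last, ...).
"tabletu" → "bletu" → "bulte".
(Check on "wjytinir": → "ytinir" → "yrtiin" ✓)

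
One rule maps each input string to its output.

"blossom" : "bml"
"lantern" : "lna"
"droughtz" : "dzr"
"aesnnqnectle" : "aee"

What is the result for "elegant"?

etl

In each case the input is transformed by: take characters alternately from the front and the back (1st, last, 2nd, 2nd-last, ...), then keep only the first 3 characters.
Applying both steps to "elegant": "etlneag", then "etl".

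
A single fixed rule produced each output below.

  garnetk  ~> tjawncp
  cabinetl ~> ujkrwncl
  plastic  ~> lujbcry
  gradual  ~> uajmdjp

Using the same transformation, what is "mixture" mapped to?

nrgcdav

Rule — swap the first and last characters, then shift every letter 9 places forward in the alphabet (wrapping around).
Working it through for "mixture": intermediate "eixturm", final "nrgcdav".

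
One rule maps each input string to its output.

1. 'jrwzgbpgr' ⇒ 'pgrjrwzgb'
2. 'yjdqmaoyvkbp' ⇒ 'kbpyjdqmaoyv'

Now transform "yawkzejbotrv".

Each output is the input with this applied: move the last 3 characters to the front (rotate right by 3).
Applying that to "yawkzejbotrv" gives "trvyawkzejbo".

trvyawkzejbo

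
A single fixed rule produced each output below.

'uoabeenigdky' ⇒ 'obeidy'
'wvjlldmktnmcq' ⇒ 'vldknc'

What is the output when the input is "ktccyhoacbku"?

tchabu

The rule is to keep every other character starting from the second (positions 2nd, 4th, 6th, ...).
Doing the same to "ktccyhoacbku": "tchabu".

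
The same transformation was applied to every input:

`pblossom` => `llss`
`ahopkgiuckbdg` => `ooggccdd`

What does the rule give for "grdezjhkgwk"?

The pattern: keep one character in every 3, starting at position 3 (positions 3rd, 6th, 9th, ...), then double every character.
"grdezjhkgwk" → "ddjjgg".

ddjjgg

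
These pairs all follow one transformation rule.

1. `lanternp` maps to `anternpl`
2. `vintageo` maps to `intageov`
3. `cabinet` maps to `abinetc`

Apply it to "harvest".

Looking at the pairs, the operation is to move the first character to the end.
Doing the same to "harvest": "arvesth".

arvesth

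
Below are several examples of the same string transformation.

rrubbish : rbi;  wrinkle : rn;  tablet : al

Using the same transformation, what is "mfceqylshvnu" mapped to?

feysv

Each output is the input with this applied: keep every other character starting from the second (positions 2nd, 4th, 6th, ...), then delete the last character.
On "mfceqylshvnu": the first step gives "feysvu", and the second then gives "feysv".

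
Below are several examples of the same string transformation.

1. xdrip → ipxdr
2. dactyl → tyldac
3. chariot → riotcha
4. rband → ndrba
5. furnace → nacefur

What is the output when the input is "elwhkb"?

hkbelw

Rule — move the first 3 characters to the end (rotate left by 3).
On "elwhkb" that produces "hkbelw".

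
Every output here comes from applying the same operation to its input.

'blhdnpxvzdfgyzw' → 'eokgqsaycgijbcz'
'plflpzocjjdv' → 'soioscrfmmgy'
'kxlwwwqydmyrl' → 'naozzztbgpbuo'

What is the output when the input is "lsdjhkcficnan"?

What's happening: shift every letter 3 places forward in the alphabet (wrapping around).
For "lsdjhkcficnan" the result is "ovgmknfilfqdq".

ovgmknfilfqdq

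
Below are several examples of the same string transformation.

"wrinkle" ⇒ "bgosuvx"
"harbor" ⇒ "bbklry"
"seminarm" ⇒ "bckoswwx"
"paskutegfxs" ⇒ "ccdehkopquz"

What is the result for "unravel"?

The pattern: shift every letter 10 places forward in the alphabet (wrapping around), then sort the characters into alphabetical order.
For "unravel", step one produces "exbkfov"; step two turns that into "befkovx".

befkovx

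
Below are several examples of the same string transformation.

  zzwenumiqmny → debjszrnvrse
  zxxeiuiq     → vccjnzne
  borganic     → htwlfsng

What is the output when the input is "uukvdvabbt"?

Looking at the pairs, the operation is to shift every letter 5 places forward in the alphabet (wrapping around), then swap the first and last characters.
For "uukvdvabbt", step one produces "zzpaiafggy"; step two turns that into "yzpaiafggz".

yzpaiafggz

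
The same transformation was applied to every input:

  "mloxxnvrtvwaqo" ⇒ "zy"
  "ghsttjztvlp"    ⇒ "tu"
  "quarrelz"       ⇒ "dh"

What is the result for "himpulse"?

The pattern: shift every letter 13 places forward in the alphabet (wrapping around) — i.e. ROT13, then keep only the first 2 characters.
Applying both steps to "himpulse": "uvzchyfr", then "uv".

uv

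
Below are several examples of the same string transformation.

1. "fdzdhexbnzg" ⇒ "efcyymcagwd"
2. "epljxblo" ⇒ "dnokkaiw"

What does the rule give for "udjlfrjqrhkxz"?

tycwijkgeqqpi

The transformation: shift every letter 1 place backward in the alphabet (wrapping around), then take characters alternately from the front and the back (1st, last, 2nd, 2nd-last, ...).
Working it through for "udjlfrjqrhkxz": intermediate "tcikeqipqgjwy", final "tycwijkgeqqpi".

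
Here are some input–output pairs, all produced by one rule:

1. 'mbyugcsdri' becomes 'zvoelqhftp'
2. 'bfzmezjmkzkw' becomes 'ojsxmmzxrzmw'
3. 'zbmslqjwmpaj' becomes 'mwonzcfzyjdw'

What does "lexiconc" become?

What's happening: take characters alternately from the front and the back (1st, last, 2nd, 2nd-last, ...), then shift every letter 13 places forward in the alphabet (wrapping around) — i.e. ROT13.
Working it through for "lexiconc": intermediate "lcenxoic", final "yprakbvp".

yprakbvp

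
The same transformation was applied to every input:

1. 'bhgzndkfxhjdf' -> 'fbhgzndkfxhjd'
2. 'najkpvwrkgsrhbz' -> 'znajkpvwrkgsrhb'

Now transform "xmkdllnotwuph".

hxmkdllnotwup

In each case the input is transformed by: move the last character to the front.
On "xmkdllnotwuph" that produces "hxmkdllnotwup".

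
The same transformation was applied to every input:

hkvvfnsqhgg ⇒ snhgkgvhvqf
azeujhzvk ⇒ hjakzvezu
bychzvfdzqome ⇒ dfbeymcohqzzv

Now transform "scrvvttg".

vvsgctrt

The transformation: take characters alternately from the front and the back (1st, last, 2nd, 2nd-last, ...), then move the last 2 characters to the front (rotate right by 2).
For "scrvvttg", step one produces "sgctrtvv"; step two turns that into "vvsgctrt".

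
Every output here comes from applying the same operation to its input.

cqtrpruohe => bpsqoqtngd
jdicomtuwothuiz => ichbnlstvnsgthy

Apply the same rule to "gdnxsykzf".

The rule is to shift every letter 1 place backward in the alphabet (wrapping around).
"gdnxsykzf" → "fcmwrxjye".

fcmwrxjye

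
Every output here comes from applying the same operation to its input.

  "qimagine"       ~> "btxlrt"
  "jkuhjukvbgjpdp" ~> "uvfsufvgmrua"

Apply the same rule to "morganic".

xzcrly

Each output is the input with this applied: delete the last 2 characters, then shift every letter 11 places forward in the alphabet (wrapping around).
For "morganic", step one produces "morgan"; step two turns that into "xzcrly".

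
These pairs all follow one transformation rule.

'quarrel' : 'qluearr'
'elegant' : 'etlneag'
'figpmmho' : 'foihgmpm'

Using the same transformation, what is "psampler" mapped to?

Looking at the pairs, the operation is to take characters alternately from the front and the back (1st, last, 2nd, 2nd-last, ...).
Applying that to "psampler" gives "prsealmp".

prsealmp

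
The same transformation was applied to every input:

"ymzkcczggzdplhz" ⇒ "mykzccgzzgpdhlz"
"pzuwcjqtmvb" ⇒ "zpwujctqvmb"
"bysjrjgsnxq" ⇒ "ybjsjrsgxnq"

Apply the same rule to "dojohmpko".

odojmhkpo

Each output is the input with this applied: swap each adjacent pair of characters (1↔2, 3↔4, ...).
So "dojohmpko" becomes "odojmhkpo".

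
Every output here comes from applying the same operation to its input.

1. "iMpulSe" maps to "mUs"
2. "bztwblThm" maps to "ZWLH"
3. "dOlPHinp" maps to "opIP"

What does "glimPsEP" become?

LMSp

Each output is the input with this applied: flip the case of every letter, then keep every other character starting from the second (positions 2nd, 4th, 6th, ...).
So "glimPsEP" becomes "LMSp".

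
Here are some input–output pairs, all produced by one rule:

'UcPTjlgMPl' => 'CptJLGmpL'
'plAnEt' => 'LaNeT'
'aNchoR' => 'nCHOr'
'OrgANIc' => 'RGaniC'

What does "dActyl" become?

Rule — delete the first character, then flip the case of every letter.
Starting from "dActyl": after the first operation, "Actyl"; after the second, "aCTYL".

aCTYL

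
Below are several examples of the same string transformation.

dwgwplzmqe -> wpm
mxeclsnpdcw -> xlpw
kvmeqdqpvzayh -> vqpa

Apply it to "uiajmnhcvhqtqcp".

imcqc

The pattern: keep one character in every 3, starting at position 2 (positions 2nd, 5th, 8th, ...).
For "uiajmnhcvhqtqcp" the result is "imcqc".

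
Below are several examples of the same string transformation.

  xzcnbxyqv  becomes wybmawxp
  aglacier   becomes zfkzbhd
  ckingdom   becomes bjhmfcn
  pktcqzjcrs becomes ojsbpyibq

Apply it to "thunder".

The rule is to delete the last character, then shift every letter 1 place backward in the alphabet (wrapping around).
Starting from "thunder": after the first operation, "thunde"; after the second, "sgtmcd".

sgtmcd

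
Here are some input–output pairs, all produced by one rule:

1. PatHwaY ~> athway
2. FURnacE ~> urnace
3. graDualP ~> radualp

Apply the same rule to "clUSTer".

The transformation: delete the first character, then convert every letter to lowercase.
On "clUSTer" that produces "luster".
(Check on "graDualP": → "raDualP" → "radualp" ✓)

luster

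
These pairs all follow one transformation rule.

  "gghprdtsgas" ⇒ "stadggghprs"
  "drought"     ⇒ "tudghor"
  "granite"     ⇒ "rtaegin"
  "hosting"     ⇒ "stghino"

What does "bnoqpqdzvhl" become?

The pattern: sort the characters into alphabetical order, then move the last 2 characters to the front (rotate right by 2).
"bnoqpqdzvhl" → "bdhlnopqqvz" → "vzbdhlnopqq".

vzbdhlnopqq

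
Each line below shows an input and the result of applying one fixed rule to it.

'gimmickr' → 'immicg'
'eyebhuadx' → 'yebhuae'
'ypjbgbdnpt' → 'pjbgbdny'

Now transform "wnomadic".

The transformation: delete the last 2 characters, then move the first character to the end.
Applying both steps to "wnomadic": "wnomad", then "nomadw".

nomadw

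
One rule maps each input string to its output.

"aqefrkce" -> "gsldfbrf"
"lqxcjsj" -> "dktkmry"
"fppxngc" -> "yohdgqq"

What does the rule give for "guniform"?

jgpsnhvo

What's happening: shift every letter 1 place forward in the alphabet (wrapping around), then move the first 3 characters to the end (rotate left by 3).
For "guniform", step one produces "hvojgpsn"; step two turns that into "jgpsnhvo".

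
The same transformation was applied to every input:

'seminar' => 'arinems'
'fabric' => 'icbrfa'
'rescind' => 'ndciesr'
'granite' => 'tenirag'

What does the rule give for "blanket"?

etnklab

What's happening: reverse the string, then swap each adjacent pair of characters (1↔2, 3↔4, ...).
Doing the same to "blanket": "etnklab".
(Check on "rescind": → "dnicser" → "ndciesr" ✓)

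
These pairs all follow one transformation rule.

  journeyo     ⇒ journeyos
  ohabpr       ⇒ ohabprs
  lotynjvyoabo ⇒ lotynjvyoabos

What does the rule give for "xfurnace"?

The transformation: append "s".
So "xfurnace" becomes "xfurnaces".

xfurnaces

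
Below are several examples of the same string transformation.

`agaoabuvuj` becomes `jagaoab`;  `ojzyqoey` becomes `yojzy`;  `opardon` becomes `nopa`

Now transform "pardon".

npa

Looking at the pairs, the operation is to move the last character to the front, then delete the last 3 characters.
Working it through for "pardon": intermediate "npardo", final "npa".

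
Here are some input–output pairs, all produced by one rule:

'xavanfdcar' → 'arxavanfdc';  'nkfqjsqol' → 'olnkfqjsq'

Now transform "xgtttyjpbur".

In each case the input is transformed by: move the last 2 characters to the front (rotate right by 2).
Applying that to "xgtttyjpbur" gives "urxgtttyjpb".

urxgtttyjpb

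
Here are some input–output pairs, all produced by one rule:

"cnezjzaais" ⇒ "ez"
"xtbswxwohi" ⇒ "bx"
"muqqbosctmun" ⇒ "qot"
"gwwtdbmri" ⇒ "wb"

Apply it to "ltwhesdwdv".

The transformation: delete the last 2 characters, then keep one character in every 3, starting at position 3 (positions 3rd, 6th, 9th, ...).
Working it through for "ltwhesdwdv": intermediate "ltwhesdw", final "ws".

ws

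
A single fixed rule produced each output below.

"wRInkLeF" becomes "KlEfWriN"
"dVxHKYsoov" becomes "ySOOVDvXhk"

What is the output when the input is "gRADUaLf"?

uAlFGrad

What's happening: swap the front and back halves of the string, then flip the case of every letter.
"gRADUaLf" → "UaLfgRAD" → "uAlFGrad".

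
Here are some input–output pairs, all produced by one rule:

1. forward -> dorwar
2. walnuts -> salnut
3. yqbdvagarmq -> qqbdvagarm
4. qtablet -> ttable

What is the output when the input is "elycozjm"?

What's happening: delete the first character, then move the last character to the front.
"elycozjm" → "lycozjm" → "mlycozj".

mlycozj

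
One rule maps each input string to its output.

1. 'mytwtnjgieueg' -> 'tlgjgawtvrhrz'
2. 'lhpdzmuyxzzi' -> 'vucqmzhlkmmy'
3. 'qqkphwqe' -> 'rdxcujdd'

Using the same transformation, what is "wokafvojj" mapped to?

The rule is to swap the first and last characters, then shift every letter 13 places forward in the alphabet (wrapping around) — i.e. ROT13.
Applying both steps to "wokafvojj": "jokafvojw", then "wbxnsibwj".

wbxnsibwj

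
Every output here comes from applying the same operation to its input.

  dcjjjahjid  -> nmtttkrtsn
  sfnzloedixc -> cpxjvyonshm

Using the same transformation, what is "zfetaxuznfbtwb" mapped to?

Each output is the input with this applied: shift every letter 10 places forward in the alphabet (wrapping around).
On "zfetaxuznfbtwb" that produces "jpodkhejxpldgl".

jpodkhejxpldgl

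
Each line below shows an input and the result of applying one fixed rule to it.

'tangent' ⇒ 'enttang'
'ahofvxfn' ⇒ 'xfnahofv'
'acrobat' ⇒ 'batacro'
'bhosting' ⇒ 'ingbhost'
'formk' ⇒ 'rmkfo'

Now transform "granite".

itegran

In each case the input is transformed by: move the last 3 characters to the front (rotate right by 3).
On "granite" that produces "itegran".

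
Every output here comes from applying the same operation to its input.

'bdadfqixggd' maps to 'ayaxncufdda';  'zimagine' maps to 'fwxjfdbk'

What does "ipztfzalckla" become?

mfqwwcixhzxi

Looking at the pairs, the operation is to shift every letter 3 places backward in the alphabet (wrapping around), then swap each adjacent pair of characters (1↔2, 3↔4, ...).
Doing the same to "ipztfzalckla": "mfqwwcixhzxi".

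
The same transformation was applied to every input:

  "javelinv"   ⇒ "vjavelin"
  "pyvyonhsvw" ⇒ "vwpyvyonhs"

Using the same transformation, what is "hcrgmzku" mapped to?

uhcrgmzk

What's happening: move the first 3 characters to the end (rotate left by 3), then swap the front and back halves of the string.
"hcrgmzku" → "gmzkuhcr" → "uhcrgmzk".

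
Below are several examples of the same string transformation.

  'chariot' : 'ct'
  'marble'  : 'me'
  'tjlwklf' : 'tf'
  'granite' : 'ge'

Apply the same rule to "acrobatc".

ac

Each output is the input with this applied: take characters alternately from the front and the back (1st, last, 2nd, 2nd-last, ...), then keep only the first 2 characters.
Applying both steps to "acrobatc": "acctraob", then "ac".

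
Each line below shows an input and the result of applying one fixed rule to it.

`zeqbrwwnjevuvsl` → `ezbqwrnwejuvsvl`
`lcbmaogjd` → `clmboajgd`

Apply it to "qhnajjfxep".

hqanjjxfpe

The rule is to swap each adjacent pair of characters (1↔2, 3↔4, ...).
"qhnajjfxep" → "hqanjjxfpe".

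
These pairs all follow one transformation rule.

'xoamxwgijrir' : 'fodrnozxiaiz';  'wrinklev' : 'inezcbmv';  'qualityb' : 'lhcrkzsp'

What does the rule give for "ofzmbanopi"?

The pattern: shift every letter 9 places backward in the alphabet (wrapping around), then swap each adjacent pair of characters (1↔2, 3↔4, ...).
Applying both steps to "ofzmbanopi": "fwqdsrefgz", then "wfdqrsfezg".

wfdqrsfezg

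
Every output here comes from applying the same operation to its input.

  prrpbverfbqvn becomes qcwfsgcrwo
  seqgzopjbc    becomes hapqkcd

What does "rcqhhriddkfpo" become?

iisjeelgqp

Each output is the input with this applied: delete the first 3 characters, then shift every letter 1 place forward in the alphabet (wrapping around).
For "rcqhhriddkfpo", step one produces "hhriddkfpo"; step two turns that into "iisjeelgqp".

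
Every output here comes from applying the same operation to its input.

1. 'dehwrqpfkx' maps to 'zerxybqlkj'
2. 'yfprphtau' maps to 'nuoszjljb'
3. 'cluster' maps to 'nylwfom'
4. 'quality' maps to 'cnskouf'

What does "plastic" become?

ncwjfum

What's happening: move the last 3 characters to the front (rotate right by 3), then shift every letter 6 places backward in the alphabet (wrapping around).
Working it through for "plastic": intermediate "ticplas", final "ncwjfum".
(Check on "yfprphtau": → "tauyfprph" → "nuoszjljb" ✓)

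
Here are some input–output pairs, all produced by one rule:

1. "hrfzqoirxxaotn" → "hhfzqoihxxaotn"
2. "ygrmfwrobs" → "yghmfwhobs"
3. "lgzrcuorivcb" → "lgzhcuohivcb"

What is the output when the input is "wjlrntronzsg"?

wjlhnthonzsg

The transformation: replace every "r" with "h".
So "wjlrntronzsg" becomes "wjlhnthonzsg".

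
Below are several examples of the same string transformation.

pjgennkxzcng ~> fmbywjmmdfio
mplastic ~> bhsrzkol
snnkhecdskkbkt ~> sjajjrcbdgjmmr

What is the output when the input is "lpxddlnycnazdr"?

Rule — reverse the string, then shift every letter 1 place backward in the alphabet (wrapping around).
"lpxddlnycnazdr" → "rdzancynlddxpl" → "qcyzmbxmkccwok".

qcyzmbxmkccwok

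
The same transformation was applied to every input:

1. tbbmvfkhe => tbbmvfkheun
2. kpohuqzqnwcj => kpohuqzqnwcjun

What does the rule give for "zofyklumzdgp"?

zofyklumzdgpun

The transformation: append "un".
For "zofyklumzdgp" the result is "zofyklumzdgpun".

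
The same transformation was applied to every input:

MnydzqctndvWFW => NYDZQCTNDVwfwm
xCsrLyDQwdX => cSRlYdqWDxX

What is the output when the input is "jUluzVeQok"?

The pattern: flip the case of every letter, then move the first character to the end.
Starting from "jUluzVeQok": after the first operation, "JuLUZvEqOK"; after the second, "uLUZvEqOKJ".

uLUZvEqOKJ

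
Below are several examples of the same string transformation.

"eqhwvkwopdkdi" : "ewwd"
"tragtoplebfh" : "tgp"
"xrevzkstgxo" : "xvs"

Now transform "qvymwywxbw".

qmw

The transformation: keep one character in every 3, starting at position 1 (positions 1st, 4th, 7th, ...), then delete the last character.
For "qvymwywxbw", step one produces "qmww"; step two turns that into "qmw".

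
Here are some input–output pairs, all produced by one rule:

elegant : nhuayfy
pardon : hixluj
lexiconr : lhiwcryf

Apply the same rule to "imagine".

Rule — shift every letter 6 places backward in the alphabet (wrapping around), then reverse the string.
Working it through for "imagine": intermediate "cguachy", final "yhcaugc".

yhcaugc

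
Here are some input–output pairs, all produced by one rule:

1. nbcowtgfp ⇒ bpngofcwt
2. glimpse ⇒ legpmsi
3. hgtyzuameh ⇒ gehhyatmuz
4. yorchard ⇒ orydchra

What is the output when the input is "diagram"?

imdrgaa

What's happening: swap each adjacent pair of characters (1↔2, 3↔4, ...), then take characters alternately from the front and the back (1st, last, 2nd, 2nd-last, ...).
Working it through for "diagram": intermediate "idgaarm", final "imdrgaa".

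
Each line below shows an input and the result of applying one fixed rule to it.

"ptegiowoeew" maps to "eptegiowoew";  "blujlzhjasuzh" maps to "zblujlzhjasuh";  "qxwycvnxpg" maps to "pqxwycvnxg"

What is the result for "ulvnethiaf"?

aulvnethif

The pattern: move the last character to the front, then swap the first and last characters.
Starting from "ulvnethiaf": after the first operation, "fulvnethia"; after the second, "aulvnethif".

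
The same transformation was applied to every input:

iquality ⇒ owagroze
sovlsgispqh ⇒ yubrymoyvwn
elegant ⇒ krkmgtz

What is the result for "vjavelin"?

What's happening: shift every letter 6 places forward in the alphabet (wrapping around).
So "vjavelin" becomes "bpgbkrot".

bpgbkrot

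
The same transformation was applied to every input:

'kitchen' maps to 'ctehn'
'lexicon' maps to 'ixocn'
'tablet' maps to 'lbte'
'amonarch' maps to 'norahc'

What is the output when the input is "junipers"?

Each output is the input with this applied: swap each adjacent pair of characters (1↔2, 3↔4, ...), then delete the first 2 characters.
"junipers" → "ujinepsr" → "inepsr".

inepsr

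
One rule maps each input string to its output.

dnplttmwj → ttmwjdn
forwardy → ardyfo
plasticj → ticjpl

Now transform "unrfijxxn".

In each case the input is transformed by: move the first 2 characters to the end (rotate left by 2), then delete the first 2 characters.
Applying that to "unrfijxxn" gives "ijxxnun".
(Check on "plasticj": → "asticjpl" → "ticjpl" ✓)

ijxxnun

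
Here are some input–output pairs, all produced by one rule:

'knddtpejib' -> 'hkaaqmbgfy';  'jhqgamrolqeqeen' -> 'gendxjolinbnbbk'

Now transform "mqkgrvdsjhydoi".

jnhdosapgevalf

The pattern: shift every letter 3 places backward in the alphabet (wrapping around).
Applying that to "mqkgrvdsjhydoi" gives "jnhdosapgevalf".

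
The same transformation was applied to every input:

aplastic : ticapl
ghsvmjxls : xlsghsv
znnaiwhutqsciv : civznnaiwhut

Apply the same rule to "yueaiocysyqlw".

qlwyueaiocy

The pattern: move the last 3 characters to the front (rotate right by 3), then delete the last 2 characters.
Applying both steps to "yueaiocysyqlw": "qlwyueaiocysy", then "qlwyueaiocy".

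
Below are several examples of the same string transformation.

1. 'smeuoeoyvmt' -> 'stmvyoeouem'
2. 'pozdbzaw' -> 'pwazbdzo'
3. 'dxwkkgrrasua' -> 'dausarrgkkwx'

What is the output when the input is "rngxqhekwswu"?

Each output is the input with this applied: reverse the string, then move the last character to the front.
Applying both steps to "rngxqhekwswu": "uwswkehqxgnr", then "ruwswkehqxgn".

ruwswkehqxgn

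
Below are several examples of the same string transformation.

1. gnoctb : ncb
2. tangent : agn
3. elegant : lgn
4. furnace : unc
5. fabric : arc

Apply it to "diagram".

What's happening: keep every other character starting from the second (positions 2nd, 4th, 6th, ...).
Doing the same to "diagram": "iga".

iga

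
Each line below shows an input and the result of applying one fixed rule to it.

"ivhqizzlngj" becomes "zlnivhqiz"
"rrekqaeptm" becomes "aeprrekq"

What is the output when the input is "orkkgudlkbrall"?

The rule is to delete the last 2 characters, then move the last 3 characters to the front (rotate right by 3).
Applying both steps to "orkkgudlkbrall": "orkkgudlkbra", then "braorkkgudlk".
(Check on "ivhqizzlngj": → "ivhqizzln" → "zlnivhqiz" ✓)

braorkkgudlk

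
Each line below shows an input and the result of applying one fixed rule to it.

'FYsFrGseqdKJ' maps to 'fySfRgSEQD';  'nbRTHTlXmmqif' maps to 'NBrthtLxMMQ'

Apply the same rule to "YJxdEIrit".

What's happening: delete the last 2 characters, then flip the case of every letter.
"YJxdEIrit" → "yjXDeiR".

yjXDeiR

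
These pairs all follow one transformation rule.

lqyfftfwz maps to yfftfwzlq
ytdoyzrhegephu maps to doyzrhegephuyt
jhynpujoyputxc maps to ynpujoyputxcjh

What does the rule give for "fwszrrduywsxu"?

The pattern: move the first 2 characters to the end (rotate left by 2).
Applying that to "fwszrrduywsxu" gives "szrrduywsxufw".

szrrduywsxufw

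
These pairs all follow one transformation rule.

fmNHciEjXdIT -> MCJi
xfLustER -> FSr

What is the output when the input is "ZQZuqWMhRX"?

Each output is the input with this applied: flip the case of every letter, then keep one character in every 3, starting at position 2 (positions 2nd, 5th, 8th, ...).
Applying both steps to "ZQZuqWMhRX": "zqzUQwmHrx", then "qQH".
(Check on "xfLustER": → "XFlUSTer" → "FSr" ✓)

qQH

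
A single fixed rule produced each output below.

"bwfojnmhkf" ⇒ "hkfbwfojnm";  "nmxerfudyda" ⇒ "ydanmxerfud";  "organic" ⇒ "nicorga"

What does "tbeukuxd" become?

What's happening: move the last 3 characters to the front (rotate right by 3).
On "tbeukuxd" that produces "uxdtbeuk".

uxdtbeuk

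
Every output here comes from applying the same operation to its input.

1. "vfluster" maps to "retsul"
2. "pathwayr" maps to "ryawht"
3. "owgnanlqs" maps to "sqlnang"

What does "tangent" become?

tnegn

The pattern: delete the first 2 characters, then reverse the string.
Applying both steps to "tangent": "ngent", then "tnegn".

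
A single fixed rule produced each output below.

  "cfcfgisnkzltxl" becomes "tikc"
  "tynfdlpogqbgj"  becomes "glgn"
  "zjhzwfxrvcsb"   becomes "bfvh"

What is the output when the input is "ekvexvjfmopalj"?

The pattern: keep one character in every 3, starting at position 3 (positions 3rd, 6th, 9th, ...), then swap the first and last characters.
Starting from "ekvexvjfmopalj": after the first operation, "vvma"; after the second, "avmv".

avmv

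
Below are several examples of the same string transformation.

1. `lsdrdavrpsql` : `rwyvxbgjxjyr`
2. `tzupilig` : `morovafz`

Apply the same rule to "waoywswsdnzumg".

What's happening: shift every letter 6 places forward in the alphabet (wrapping around), then reverse the string.
"waoywswsdnzumg" → "cguecycyjtfasm" → "msaftjycyceugc".

msaftjycyceugc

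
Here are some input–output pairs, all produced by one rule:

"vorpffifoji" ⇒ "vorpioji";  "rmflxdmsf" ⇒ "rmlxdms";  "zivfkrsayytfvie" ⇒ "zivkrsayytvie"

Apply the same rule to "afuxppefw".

auxppew

Rule — remove every "f".
So "afuxppefw" becomes "auxppew".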